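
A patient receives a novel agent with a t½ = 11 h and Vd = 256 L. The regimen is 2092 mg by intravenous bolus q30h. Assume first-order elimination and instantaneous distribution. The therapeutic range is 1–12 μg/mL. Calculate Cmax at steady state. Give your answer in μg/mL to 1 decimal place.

k = ln2/t½ = ln2/11 ≈ 0.063013 h⁻¹; fraction remaining f = e^(−kτ) = e^(−0.063013×30) ≈ 0.1510.
Accumulation ratio R = 1/(1 − f) ≈ 1/0.8490 ≈ 1.1779.
Single-dose peak C₀ = D/Vd = 2092/256 ≈ 8.172 μg/mL.
Steady-state peak Cmax,ss = C₀·R ≈ 8.172 × 1.1779 ≈ 9.626 μg/mL.
Peak 9.6 μg/mL vs MTC 12 μg/mL: below toxic threshold.

9.6 μg/mL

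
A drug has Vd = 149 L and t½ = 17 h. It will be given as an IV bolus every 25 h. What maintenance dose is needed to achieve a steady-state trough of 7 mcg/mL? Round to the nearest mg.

1848 mg

τ/t½ = 25/17 ≈ 1.4706, so f = (1/2)^(25/17) ≈ 0.360835.
Cmin,ss = (D/Vd)·f/(1−f), so D = Cmin,ss·Vd·(1−f)/f.
D = 7 × 149 × (1−f)/f ≈ 7 × 149 × 1.77135 ≈ 1847.52 mg.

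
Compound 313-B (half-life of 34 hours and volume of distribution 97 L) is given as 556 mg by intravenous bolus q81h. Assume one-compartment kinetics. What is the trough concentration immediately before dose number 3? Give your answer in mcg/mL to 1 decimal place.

1.3 mcg/mL

f = (1/2)^(τ/t½) = (1/2)^(81/34) ≈ 0.1918.
C₀ = D/Vd = 556/97 ≈ 5.732 mcg/mL.
Before the 3rd dose, 2 doses have been given. Superposition: Cmin = C₀·(f + f²).
≈ 5.732 × (0.1918 + 0.0368) ≈ 5.732 × 0.2286 ≈ 1.310 mcg/mL.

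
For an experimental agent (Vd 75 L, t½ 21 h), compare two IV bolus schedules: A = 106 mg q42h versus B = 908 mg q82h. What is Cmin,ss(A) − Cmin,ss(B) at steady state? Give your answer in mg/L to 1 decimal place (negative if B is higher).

-0.4 mg/L

Regimen A: f = (1/2)^(42/21) ≈ 0.2500; Cmin,ss = (106/75)·f/(1−f) ≈ 0.471 mg/L.
Regimen B: f = (1/2)^(82/21) ≈ 0.0668; Cmin,ss = (908/75)·f/(1−f) ≈ 0.867 mg/L.
Difference ≈ 0.471 − 0.867 ≈ -0.396 mg/L.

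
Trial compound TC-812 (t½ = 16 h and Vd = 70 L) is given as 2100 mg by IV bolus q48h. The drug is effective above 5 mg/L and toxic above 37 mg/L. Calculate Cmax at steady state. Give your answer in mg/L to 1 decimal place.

The dosing interval is 3 half-lives, so f = 2^(−3) = 0.125.
At steady state, R = 1/(1 − 0.125) = 8/7.
Single-dose peak C₀ = D/Vd = 2100/70 = 30 mg/L.
Steady-state peak Cmax,ss = C₀·R = 30 × 8/7 ≈ 34.286 mg/L.
Peak 34.3 mg/L vs MTC 37 mg/L: below toxic threshold.

34.3 mg/L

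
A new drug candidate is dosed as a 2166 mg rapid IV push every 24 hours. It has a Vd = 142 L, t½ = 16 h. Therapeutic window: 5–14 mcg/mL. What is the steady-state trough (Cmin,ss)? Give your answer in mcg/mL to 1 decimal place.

8.3 mcg/mL

k = ln2/t½ = ln2/16 ≈ 0.043322 h⁻¹; fraction remaining f = e^(−kτ) = e^(−0.043322×24) ≈ 0.3536.
At steady state, accumulation factor R = 1/(1 − e^(−kτ)) ≈ 1.5470.
Each bolus raises the concentration by D/Vd = 2166/142 ≈ 15.254 mcg/mL.
Steady-state peak Cmax,ss = C₀·R ≈ 15.254 × 1.5470 ≈ 23.598 mcg/mL.
One interval later, Cmin,ss = Cmax,ss·e^(−kτ) ≈ 23.598 × 0.3536 ≈ 8.344 mcg/mL.
Trough 8.3 mcg/mL vs MEC 5 mcg/mL: adequate.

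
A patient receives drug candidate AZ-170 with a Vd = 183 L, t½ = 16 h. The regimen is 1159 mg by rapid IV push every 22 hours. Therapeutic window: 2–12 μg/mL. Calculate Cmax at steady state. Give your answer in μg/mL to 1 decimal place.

10.3 μg/mL

k = ln2/t½ = ln2/16 ≈ 0.043322 h⁻¹; fraction remaining f = e^(−kτ) = e^(−0.043322×22) ≈ 0.3856.
At steady state, accumulation factor R = 1/(1 − e^(−kτ)) ≈ 1.6276.
Each bolus raises the concentration by D/Vd = 1159/183 ≈ 6.333 μg/mL.
Cmax,ss = C₀/(1 − f) ≈ 6.333/0.6144 ≈ 10.308 μg/mL.
Peak 10.3 μg/mL vs MTC 12 μg/mL: below toxic threshold.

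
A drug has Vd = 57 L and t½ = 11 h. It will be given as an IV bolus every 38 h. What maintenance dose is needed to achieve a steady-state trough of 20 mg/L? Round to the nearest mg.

11358 mg

τ/t½ = 38/11 ≈ 3.4545, so f = (1/2)^(38/11) ≈ 0.091218.
Cmin,ss = (D/Vd)·f/(1−f), so D = Cmin,ss·Vd·(1−f)/f.
D = 20 × 57 × (1−f)/f ≈ 20 × 57 × 9.96275 ≈ 11357.53 mg.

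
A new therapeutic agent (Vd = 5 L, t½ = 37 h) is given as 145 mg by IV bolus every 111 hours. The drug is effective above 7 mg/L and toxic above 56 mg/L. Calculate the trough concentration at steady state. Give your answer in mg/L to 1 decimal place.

4.1 mg/L

τ = 111 h = 3 half-lives, so f = (1/2)^3 = 0.125.
At steady state, R = 1/(1 − 0.125) = 8/7.
Single-dose peak C₀ = D/Vd = 145/5 = 29 mg/L.
Steady-state peak Cmax,ss = C₀·R = 29 × 8/7 ≈ 33.143 mg/L.
Steady-state trough Cmin,ss = Cmax,ss·f ≈ 33.143 × 0.125 ≈ 4.143 mg/L.
Trough 4.1 mg/L vs MEC 7 mg/L: subtherapeutic.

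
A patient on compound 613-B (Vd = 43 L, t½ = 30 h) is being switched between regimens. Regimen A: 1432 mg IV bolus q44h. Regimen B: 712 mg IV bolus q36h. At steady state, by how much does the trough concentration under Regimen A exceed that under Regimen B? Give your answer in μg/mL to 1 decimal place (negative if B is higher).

Regimen A: f = (1/2)^(44/30) ≈ 0.3618; Cmin,ss = (1432/43)·f/(1−f) ≈ 18.879 μg/mL.
Regimen B: f = (1/2)^(36/30) ≈ 0.4353; Cmin,ss = (712/43)·f/(1−f) ≈ 12.764 μg/mL.
Difference ≈ 18.879 − 12.764 ≈ 6.115 μg/mL.

6.1 μg/mL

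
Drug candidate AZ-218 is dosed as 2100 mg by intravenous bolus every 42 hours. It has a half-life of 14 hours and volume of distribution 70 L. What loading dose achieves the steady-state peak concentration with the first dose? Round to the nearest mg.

2400 mg

f = (1/2)^(42/14) ≈ 0.125000; accumulation ratio R = 1/(1−f) ≈ 1.14286.
Loading dose to hit Cmax,ss on first dose: D_load = D_maint·R ≈ 2100 × 1.14286 ≈ 2400.01 mg.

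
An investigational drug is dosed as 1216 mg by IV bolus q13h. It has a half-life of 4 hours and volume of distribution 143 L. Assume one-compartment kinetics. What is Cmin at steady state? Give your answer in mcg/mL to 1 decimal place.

1.0 mcg/mL

Over one 13-h interval, 13/4 ≈ 3.25 half-lives elapse, leaving f ≈ 0.1051 of each dose.
Each bolus raises the concentration by D/Vd = 1216/143 ≈ 8.503 mcg/mL.
Steady-state trough Cmin,ss = C₀·f/(1−f) ≈ 8.503 × 0.1051/0.8949 ≈ 0.999 mcg/mL.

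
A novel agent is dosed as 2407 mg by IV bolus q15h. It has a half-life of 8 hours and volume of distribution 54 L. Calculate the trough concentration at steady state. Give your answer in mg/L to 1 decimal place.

16.7 mg/L

τ/t½ = 15/8 ≈ 1.875, so fraction remaining f = (1/2)^(15/8) ≈ 0.2726.
Each bolus raises the concentration by D/Vd = 2407/54 ≈ 44.574 mg/L.
Steady-state trough Cmin,ss = C₀·f/(1−f) ≈ 44.574 × 0.2726/0.7274 ≈ 16.705 mg/L.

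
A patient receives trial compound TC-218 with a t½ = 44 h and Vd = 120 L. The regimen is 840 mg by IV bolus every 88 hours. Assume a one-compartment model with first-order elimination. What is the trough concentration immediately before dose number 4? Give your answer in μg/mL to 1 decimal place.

f = (1/2)^(τ/t½) = (1/2)^(88/44) ≈ 0.2500.
C₀ = D/Vd = 840/120 ≈ 7.000 μg/mL.
Before the 4th dose, 3 doses have been given. Superposition: Cmin = C₀·(f + f² + … + f^3).
≈ 7.000 × (0.2500 + 0.0625 + 0.0156) ≈ 7.000 × 0.3281 ≈ 2.297 μg/mL.

2.3 μg/mL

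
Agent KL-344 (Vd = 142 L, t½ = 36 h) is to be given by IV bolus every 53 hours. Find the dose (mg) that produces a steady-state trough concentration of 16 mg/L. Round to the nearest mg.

4032 mg

τ/t½ = 53/36 ≈ 1.4722, so f = (1/2)^(53/36) ≈ 0.360427.
Cmin,ss = (D/Vd)·f/(1−f), so D = Cmin,ss·Vd·(1−f)/f.
D = 16 × 142 × (1−f)/f ≈ 16 × 142 × 1.77449 ≈ 4031.64 mg.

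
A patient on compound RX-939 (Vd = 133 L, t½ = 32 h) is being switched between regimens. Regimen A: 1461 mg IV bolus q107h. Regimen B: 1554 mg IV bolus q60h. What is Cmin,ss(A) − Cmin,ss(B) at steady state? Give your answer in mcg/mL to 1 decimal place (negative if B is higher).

-3.2 mcg/mL

Regimen A: f = (1/2)^(107/32) ≈ 0.0985; Cmin,ss = (1461/133)·f/(1−f) ≈ 1.200 mcg/mL.
Regimen B: f = (1/2)^(60/32) ≈ 0.2726; Cmin,ss = (1554/133)·f/(1−f) ≈ 4.379 mcg/mL.
Difference ≈ 1.200 − 4.379 ≈ -3.179 mcg/mL.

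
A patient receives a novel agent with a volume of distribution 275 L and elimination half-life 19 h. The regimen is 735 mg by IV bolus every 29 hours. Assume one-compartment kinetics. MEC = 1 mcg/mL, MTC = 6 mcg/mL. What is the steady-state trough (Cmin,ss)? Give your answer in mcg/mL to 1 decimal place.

Over one 29-h interval, 29/19 ≈ 1.5263 half-lives elapse, leaving f ≈ 0.3472 of each dose.
Single-dose peak C₀ = D/Vd = 735/275 ≈ 2.673 mcg/mL.
Steady-state trough Cmin,ss = C₀·f/(1−f) ≈ 2.673 × 0.3472/0.6528 ≈ 1.422 mcg/mL.
Trough 1.4 mcg/mL vs MEC 1 mcg/mL: adequate.

1.4 mcg/mL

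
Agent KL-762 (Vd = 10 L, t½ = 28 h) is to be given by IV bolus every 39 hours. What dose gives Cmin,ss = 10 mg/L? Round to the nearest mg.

τ/t½ = 39/28 ≈ 1.3929, so f = (1/2)^(39/28) ≈ 0.380810.
Cmin,ss = (D/Vd)·f/(1−f), so D = Cmin,ss·Vd·(1−f)/f.
D = 10 × 10 × (1−f)/f ≈ 10 × 10 × 1.62598 ≈ 162.60 mg.

163 mg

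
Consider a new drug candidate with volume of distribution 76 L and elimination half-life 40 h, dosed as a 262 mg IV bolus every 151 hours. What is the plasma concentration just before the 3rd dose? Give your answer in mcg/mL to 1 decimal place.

f = (1/2)^(τ/t½) = (1/2)^(151/40) ≈ 0.0730.
C₀ = D/Vd = 262/76 ≈ 3.447 mcg/mL.
Before the 3rd dose, 2 doses have been given. Superposition: Cmin = C₀·(f + f²).
≈ 3.447 × (0.0730 + 0.0053) ≈ 3.447 × 0.0783 ≈ 0.270 mcg/mL.

0.3 mcg/mL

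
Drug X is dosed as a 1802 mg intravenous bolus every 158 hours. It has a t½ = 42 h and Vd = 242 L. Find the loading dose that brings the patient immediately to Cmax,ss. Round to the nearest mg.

1945 mg

f = (1/2)^(158/42) ≈ 0.073715; accumulation ratio R = 1/(1−f) ≈ 1.07958.
Loading dose to hit Cmax,ss on first dose: D_load = D_maint·R ≈ 1802 × 1.07958 ≈ 1945.40 mg.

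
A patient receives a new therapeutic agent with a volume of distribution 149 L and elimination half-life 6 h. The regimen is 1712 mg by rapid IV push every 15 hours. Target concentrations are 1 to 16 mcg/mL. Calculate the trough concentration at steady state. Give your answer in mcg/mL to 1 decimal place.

τ/t½ = 15/6 ≈ 2.5, so fraction remaining f = (1/2)^(15/6) ≈ 0.1768.
Accumulation ratio R = 1/(1 − f) ≈ 1/0.8232 ≈ 1.2148.
Each bolus raises the concentration by D/Vd = 1712/149 ≈ 11.490 mcg/mL.
Cmax,ss = C₀/(1 − f) ≈ 11.490/0.8232 ≈ 13.958 mcg/mL.
Steady-state trough Cmin,ss = Cmax,ss·f ≈ 13.958 × 0.1768 ≈ 2.468 mcg/mL.
Trough 2.5 mcg/mL vs MEC 1 mcg/mL: adequate.

2.5 mcg/mL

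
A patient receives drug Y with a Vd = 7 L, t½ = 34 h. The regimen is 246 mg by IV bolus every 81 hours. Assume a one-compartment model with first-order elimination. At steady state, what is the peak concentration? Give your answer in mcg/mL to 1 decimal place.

τ/t½ = 81/34 ≈ 2.3824, so fraction remaining f = (1/2)^(81/34) ≈ 0.1918.
At steady state, accumulation factor R = 1/(1 − e^(−kτ)) ≈ 1.2373.
Each bolus raises the concentration by D/Vd = 246/7 ≈ 35.143 mcg/mL.
Steady-state peak Cmax,ss = C₀·R ≈ 35.143 × 1.2373 ≈ 43.482 mcg/mL.

43.5 mcg/mL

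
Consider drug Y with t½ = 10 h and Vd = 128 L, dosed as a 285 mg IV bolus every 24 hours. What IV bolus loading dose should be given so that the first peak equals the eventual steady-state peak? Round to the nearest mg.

f = (1/2)^(24/10) ≈ 0.189465; accumulation ratio R = 1/(1−f) ≈ 1.23375.
Loading dose to hit Cmax,ss on first dose: D_load = D_maint·R ≈ 285 × 1.23375 ≈ 351.62 mg.

352 mg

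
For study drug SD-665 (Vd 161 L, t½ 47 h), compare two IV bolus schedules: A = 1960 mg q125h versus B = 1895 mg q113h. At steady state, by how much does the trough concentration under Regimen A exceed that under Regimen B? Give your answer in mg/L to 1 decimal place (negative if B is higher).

Regimen A: f = (1/2)^(125/47) ≈ 0.1583; Cmin,ss = (1960/161)·f/(1−f) ≈ 2.290 mg/L.
Regimen B: f = (1/2)^(113/47) ≈ 0.1889; Cmin,ss = (1895/161)·f/(1−f) ≈ 2.741 mg/L.
Difference ≈ 2.290 − 2.741 ≈ -0.451 mg/L.

-0.5 mg/L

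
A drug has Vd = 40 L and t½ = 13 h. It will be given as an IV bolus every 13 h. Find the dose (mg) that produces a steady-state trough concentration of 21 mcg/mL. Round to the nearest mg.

τ/t½ = 13/13 ≈ 1, so f = (1/2)^(13/13) ≈ 0.500000.
Cmin,ss = (D/Vd)·f/(1−f), so D = Cmin,ss·Vd·(1−f)/f.
D = 21 × 40 × (1−f)/f ≈ 21 × 40 × 1.00000 ≈ 840.00 mg.

840 mg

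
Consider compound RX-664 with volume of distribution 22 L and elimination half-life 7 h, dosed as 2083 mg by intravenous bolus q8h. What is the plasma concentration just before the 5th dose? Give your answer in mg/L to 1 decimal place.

75.1 mg/L

f = (1/2)^(τ/t½) = (1/2)^(8/7) ≈ 0.4529.
C₀ = D/Vd = 2083/22 ≈ 94.682 mg/L.
Before the 5th dose, 4 doses have been given. Superposition: Cmin = C₀·(f + f² + … + f^4).
≈ 94.682 × (0.4529 + 0.2051 + 0.0929 + 0.0421) ≈ 94.682 × 0.7930 ≈ 75.083 mg/L.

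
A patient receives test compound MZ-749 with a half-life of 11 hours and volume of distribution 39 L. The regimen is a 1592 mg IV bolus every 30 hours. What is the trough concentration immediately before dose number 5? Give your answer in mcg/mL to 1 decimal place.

7.3 mcg/mL

f = (1/2)^(τ/t½) = (1/2)^(30/11) ≈ 0.1510.
C₀ = D/Vd = 1592/39 ≈ 40.821 mcg/mL.
Before the 5th dose, 4 doses have been given. Superposition: Cmin = C₀·(f + f² + … + f^4).
≈ 40.821 × (0.1510 + 0.0228 + 0.0034 + 0.0005) ≈ 40.821 × 0.1777 ≈ 7.254 mcg/mL.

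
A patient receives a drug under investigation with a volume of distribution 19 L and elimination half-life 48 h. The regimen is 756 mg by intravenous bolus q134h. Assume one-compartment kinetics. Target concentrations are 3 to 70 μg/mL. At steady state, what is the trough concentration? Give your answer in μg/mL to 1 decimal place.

Over one 134-h interval, 134/48 ≈ 2.7917 half-lives elapse, leaving f ≈ 0.1444 of each dose.
Single-dose peak C₀ = D/Vd = 756/19 ≈ 39.789 μg/mL.
Steady-state trough Cmin,ss = C₀·f/(1−f) ≈ 39.789 × 0.1444/0.8556 ≈ 6.715 μg/mL.
Trough 6.7 μg/mL vs MEC 3 μg/mL: adequate.

6.7 μg/mL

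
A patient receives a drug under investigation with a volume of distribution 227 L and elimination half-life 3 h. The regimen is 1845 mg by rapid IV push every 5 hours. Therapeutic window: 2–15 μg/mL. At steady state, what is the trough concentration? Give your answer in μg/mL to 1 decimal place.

3.7 μg/mL

τ/t½ = 5/3 ≈ 1.6667, so fraction remaining f = (1/2)^(5/3) ≈ 0.3150.
Single-dose peak C₀ = D/Vd = 1845/227 ≈ 8.128 μg/mL.
Steady-state trough Cmin,ss = C₀·f/(1−f) ≈ 8.128 × 0.3150/0.6850 ≈ 3.738 μg/mL.
Trough 3.7 μg/mL vs MEC 2 μg/mL: adequate.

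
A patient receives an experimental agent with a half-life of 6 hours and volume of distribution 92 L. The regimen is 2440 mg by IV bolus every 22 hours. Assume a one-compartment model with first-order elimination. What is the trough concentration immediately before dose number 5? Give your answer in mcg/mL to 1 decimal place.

f = (1/2)^(τ/t½) = (1/2)^(22/6) ≈ 0.0787.
C₀ = D/Vd = 2440/92 ≈ 26.522 mcg/mL.
Before the 5th dose, 4 doses have been given. Superposition: Cmin = C₀·(f + f² + … + f^4).
≈ 26.522 × (0.0787 + 0.0062 + 0.0005 + 0.0000) ≈ 26.522 × 0.0854 ≈ 2.265 mcg/mL.

2.3 mcg/mL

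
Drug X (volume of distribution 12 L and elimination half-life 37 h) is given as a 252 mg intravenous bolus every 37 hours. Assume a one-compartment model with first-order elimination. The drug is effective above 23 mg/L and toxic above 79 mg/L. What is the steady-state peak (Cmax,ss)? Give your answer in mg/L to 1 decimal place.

The dosing interval is 1 half-life, so f = 2^(−1) = 0.5.
At steady state, R = 1/(1 − 0.5) = 2/1.
Single-dose peak C₀ = D/Vd = 252/12 = 21 mg/L.
Steady-state peak Cmax,ss = C₀·R = 21 × 2/1 ≈ 42.000 mg/L.
Peak 42.0 mg/L vs MTC 79 mg/L: below toxic threshold.

42.0 mg/L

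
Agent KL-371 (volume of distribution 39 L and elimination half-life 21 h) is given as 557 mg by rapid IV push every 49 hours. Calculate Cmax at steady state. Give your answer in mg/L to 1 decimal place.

17.8 mg/L

τ/t½ = 49/21 ≈ 2.3333, so fraction remaining f = (1/2)^(49/21) ≈ 0.1984.
Accumulation ratio R = 1/(1 − f) ≈ 1/0.8016 ≈ 1.2475.
Single-dose peak C₀ = D/Vd = 557/39 ≈ 14.282 mg/L.
Steady-state peak Cmax,ss = C₀·R ≈ 14.282 × 1.2475 ≈ 17.817 mg/L.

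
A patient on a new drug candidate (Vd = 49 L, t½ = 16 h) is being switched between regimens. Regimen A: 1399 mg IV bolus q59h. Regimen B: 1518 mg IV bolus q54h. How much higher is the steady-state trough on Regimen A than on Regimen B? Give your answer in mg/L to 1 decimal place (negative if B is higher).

Regimen A: f = (1/2)^(59/16) ≈ 0.0776; Cmin,ss = (1399/49)·f/(1−f) ≈ 2.402 mg/L.
Regimen B: f = (1/2)^(54/16) ≈ 0.0964; Cmin,ss = (1518/49)·f/(1−f) ≈ 3.305 mg/L.
Difference ≈ 2.402 − 3.305 ≈ -0.903 mg/L.

-0.9 mg/L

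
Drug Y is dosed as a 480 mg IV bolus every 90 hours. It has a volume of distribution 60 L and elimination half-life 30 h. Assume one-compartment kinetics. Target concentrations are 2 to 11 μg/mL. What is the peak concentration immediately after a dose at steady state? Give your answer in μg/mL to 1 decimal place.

9.1 μg/mL

τ = 90 h = 3 half-lives, so f = (1/2)^3 = 0.125.
Accumulation ratio R = 1/(1 − f) = 1/0.875 = 8/7.
Single-dose peak C₀ = D/Vd = 480/60 = 8 μg/mL.
Steady-state peak Cmax,ss = C₀·R = 8 × 8/7 ≈ 9.143 μg/mL.
Peak 9.1 μg/mL vs MTC 11 μg/mL: below toxic threshold.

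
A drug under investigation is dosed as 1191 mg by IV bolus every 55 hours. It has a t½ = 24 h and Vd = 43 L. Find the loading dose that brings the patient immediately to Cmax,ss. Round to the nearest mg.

1497 mg

f = (1/2)^(55/24) ≈ 0.204239; accumulation ratio R = 1/(1−f) ≈ 1.25666.
Loading dose to hit Cmax,ss on first dose: D_load = D_maint·R ≈ 1191 × 1.25666 ≈ 1496.68 mg.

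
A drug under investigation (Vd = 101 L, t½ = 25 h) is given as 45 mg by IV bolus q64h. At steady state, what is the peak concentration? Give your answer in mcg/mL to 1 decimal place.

0.5 mcg/mL

τ/t½ = 64/25 ≈ 2.56, so fraction remaining f = (1/2)^(64/25) ≈ 0.1696.
At steady state, accumulation factor R = 1/(1 − e^(−kτ)) ≈ 1.2042.
Each bolus raises the concentration by D/Vd = 45/101 ≈ 0.446 mcg/mL.
Steady-state peak Cmax,ss = C₀·R ≈ 0.446 × 1.2042 ≈ 0.537 mcg/mL.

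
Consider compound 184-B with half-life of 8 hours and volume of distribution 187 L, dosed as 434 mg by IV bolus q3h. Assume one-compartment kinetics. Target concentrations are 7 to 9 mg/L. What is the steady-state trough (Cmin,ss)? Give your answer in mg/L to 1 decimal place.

7.8 mg/L

Over one 3-h interval, 3/8 ≈ 0.375 half-lives elapse, leaving f ≈ 0.7711 of each dose.
Single-dose peak C₀ = D/Vd = 434/187 ≈ 2.321 mg/L.
Steady-state trough Cmin,ss = C₀·f/(1−f) ≈ 2.321 × 0.7711/0.2289 ≈ 7.819 mg/L.
Trough 7.8 mg/L vs MEC 7 mg/L: adequate.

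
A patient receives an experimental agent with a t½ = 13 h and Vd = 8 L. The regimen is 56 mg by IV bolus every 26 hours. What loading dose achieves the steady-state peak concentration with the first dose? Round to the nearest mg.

75 mg

f = (1/2)^(26/13) ≈ 0.250000; accumulation ratio R = 1/(1−f) ≈ 1.33333.
Loading dose to hit Cmax,ss on first dose: D_load = D_maint·R ≈ 56 × 1.33333 ≈ 74.67 mg.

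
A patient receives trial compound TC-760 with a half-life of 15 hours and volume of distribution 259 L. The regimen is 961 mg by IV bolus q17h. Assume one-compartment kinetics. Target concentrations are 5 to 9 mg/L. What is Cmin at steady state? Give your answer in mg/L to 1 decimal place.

3.1 mg/L

k = ln2/t½ = ln2/15 ≈ 0.046210 h⁻¹; fraction remaining f = e^(−kτ) = e^(−0.046210×17) ≈ 0.4559.
Single-dose peak C₀ = D/Vd = 961/259 ≈ 3.710 mg/L.
Steady-state trough Cmin,ss = C₀·f/(1−f) ≈ 3.710 × 0.4559/0.5441 ≈ 3.109 mg/L.
Trough 3.1 mg/L vs MEC 5 mg/L: subtherapeutic.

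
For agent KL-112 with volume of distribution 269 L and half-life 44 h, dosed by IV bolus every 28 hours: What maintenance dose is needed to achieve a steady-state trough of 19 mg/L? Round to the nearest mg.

2834 mg

τ/t½ = 28/44 ≈ 0.63636, so f = (1/2)^(28/44) ≈ 0.643332.
Cmin,ss = (D/Vd)·f/(1−f), so D = Cmin,ss·Vd·(1−f)/f.
D = 19 × 269 × (1−f)/f ≈ 19 × 269 × 0.55441 ≈ 2833.59 mg.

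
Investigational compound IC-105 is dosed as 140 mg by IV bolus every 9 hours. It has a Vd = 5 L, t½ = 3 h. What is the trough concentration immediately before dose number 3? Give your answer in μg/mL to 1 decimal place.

3.9 μg/mL

f = (1/2)^(τ/t½) = (1/2)^(9/3) ≈ 0.1250.
C₀ = D/Vd = 140/5 ≈ 28.000 μg/mL.
Before the 3rd dose, 2 doses have been given. Superposition: Cmin = C₀·(f + f²).
≈ 28.000 × (0.1250 + 0.0156) ≈ 28.000 × 0.1406 ≈ 3.937 μg/mL.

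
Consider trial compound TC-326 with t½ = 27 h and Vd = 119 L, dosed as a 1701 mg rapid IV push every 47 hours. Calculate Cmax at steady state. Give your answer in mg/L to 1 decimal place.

20.4 mg/L

τ/t½ = 47/27 ≈ 1.7407, so fraction remaining f = (1/2)^(47/27) ≈ 0.2992.
Accumulation ratio R = 1/(1 − f) ≈ 1/0.7008 ≈ 1.4269.
Single-dose peak C₀ = D/Vd = 1701/119 ≈ 14.294 mg/L.
Cmax,ss = C₀/(1 − f) ≈ 14.294/0.7008 ≈ 20.397 mg/L.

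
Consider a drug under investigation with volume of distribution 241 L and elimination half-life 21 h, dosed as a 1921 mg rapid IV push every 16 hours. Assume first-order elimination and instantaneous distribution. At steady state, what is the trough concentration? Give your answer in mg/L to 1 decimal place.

11.5 mg/L

Over one 16-h interval, 16/21 ≈ 0.7619 half-lives elapse, leaving f ≈ 0.5897 of each dose.
Accumulation ratio R = 1/(1 − f) ≈ 1/0.4103 ≈ 2.4372.
Single-dose peak C₀ = D/Vd = 1921/241 ≈ 7.971 mg/L.
Cmax,ss = C₀/(1 − f) ≈ 7.971/0.4103 ≈ 19.427 mg/L.
Steady-state trough Cmin,ss = Cmax,ss·f ≈ 19.427 × 0.5897 ≈ 11.456 mg/L.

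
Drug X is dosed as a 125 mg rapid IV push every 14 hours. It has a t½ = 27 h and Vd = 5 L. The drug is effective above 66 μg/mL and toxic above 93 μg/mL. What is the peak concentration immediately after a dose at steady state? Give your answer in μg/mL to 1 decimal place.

τ/t½ = 14/27 ≈ 0.51852, so fraction remaining f = (1/2)^(14/27) ≈ 0.6981.
Accumulation ratio R = 1/(1 − f) ≈ 1/0.3019 ≈ 3.3124.
Each bolus raises the concentration by D/Vd = 125/5 ≈ 25.000 μg/mL.
Cmax,ss = C₀/(1 − f) ≈ 25.000/0.3019 ≈ 82.809 μg/mL.
Peak 82.8 μg/mL vs MTC 93 μg/mL: below toxic threshold.

82.8 μg/mL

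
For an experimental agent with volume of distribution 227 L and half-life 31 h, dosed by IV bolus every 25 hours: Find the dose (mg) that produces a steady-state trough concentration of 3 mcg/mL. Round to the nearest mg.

510 mg

τ/t½ = 25/31 ≈ 0.80645, so f = (1/2)^(25/31) ≈ 0.571786.
Cmin,ss = (D/Vd)·f/(1−f), so D = Cmin,ss·Vd·(1−f)/f.
D = 3 × 227 × (1−f)/f ≈ 3 × 227 × 0.74891 ≈ 510.01 mg.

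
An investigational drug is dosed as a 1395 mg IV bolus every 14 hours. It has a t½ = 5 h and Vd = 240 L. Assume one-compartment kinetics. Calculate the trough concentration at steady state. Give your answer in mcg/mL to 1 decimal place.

τ/t½ = 14/5 ≈ 2.8, so fraction remaining f = (1/2)^(14/5) ≈ 0.1436.
Each bolus raises the concentration by D/Vd = 1395/240 ≈ 5.812 mcg/mL.
Steady-state trough Cmin,ss = C₀·f/(1−f) ≈ 5.812 × 0.1436/0.8564 ≈ 0.975 mcg/mL.

1.0 mcg/mL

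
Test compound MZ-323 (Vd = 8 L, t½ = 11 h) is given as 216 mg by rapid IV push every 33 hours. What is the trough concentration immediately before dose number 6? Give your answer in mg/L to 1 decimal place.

f = (1/2)^(τ/t½) = (1/2)^(33/11) ≈ 0.1250.
C₀ = D/Vd = 216/8 ≈ 27.000 mg/L.
Before the 6th dose, 5 doses have been given. Superposition: Cmin = C₀·(f + f² + … + f^5).
≈ 27.000 × (0.1250 + 0.0156 + 0.0020 + 0.0002 + 0.0000) ≈ 27.000 × 0.1428 ≈ 3.856 mg/L.

3.9 mg/L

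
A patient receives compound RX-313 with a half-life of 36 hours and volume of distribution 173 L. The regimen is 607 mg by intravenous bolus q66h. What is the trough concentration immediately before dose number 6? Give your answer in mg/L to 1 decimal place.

1.4 mg/L

f = (1/2)^(τ/t½) = (1/2)^(66/36) ≈ 0.2806.
C₀ = D/Vd = 607/173 ≈ 3.509 mg/L.
Before the 6th dose, 5 doses have been given. Superposition: Cmin = C₀·(f + f² + … + f^5).
≈ 3.509 × (0.2806 + 0.0787 + 0.0221 + 0.0062 + 0.0017) ≈ 3.509 × 0.3893 ≈ 1.366 mg/L.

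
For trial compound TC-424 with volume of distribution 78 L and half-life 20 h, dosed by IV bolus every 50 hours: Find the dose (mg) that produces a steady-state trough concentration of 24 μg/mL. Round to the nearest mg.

8718 mg

τ/t½ = 50/20 ≈ 2.5, so f = (1/2)^(50/20) ≈ 0.176777.
Cmin,ss = (D/Vd)·f/(1−f), so D = Cmin,ss·Vd·(1−f)/f.
D = 24 × 78 × (1−f)/f ≈ 24 × 78 × 4.65684 ≈ 8717.60 mg.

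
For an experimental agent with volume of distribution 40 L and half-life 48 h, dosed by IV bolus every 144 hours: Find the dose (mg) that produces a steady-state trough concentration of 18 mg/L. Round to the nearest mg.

5040 mg

τ/t½ = 144/48 ≈ 3, so f = (1/2)^(144/48) ≈ 0.125000.
Cmin,ss = (D/Vd)·f/(1−f), so D = Cmin,ss·Vd·(1−f)/f.
D = 18 × 40 × (1−f)/f ≈ 18 × 40 × 7.00000 ≈ 5040.00 mg.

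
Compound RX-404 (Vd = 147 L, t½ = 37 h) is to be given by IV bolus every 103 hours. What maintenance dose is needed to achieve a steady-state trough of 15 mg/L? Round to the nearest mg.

τ/t½ = 103/37 ≈ 2.7838, so f = (1/2)^(103/37) ≈ 0.145210.
Cmin,ss = (D/Vd)·f/(1−f), so D = Cmin,ss·Vd·(1−f)/f.
D = 15 × 147 × (1−f)/f ≈ 15 × 147 × 5.88658 ≈ 12979.91 mg.

12980 mg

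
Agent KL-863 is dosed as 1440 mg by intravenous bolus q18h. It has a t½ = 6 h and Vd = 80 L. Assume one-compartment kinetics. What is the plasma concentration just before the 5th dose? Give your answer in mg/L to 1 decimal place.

2.6 mg/L

f = (1/2)^(τ/t½) = (1/2)^(18/6) ≈ 0.1250.
C₀ = D/Vd = 1440/80 ≈ 18.000 mg/L.
Before the 5th dose, 4 doses have been given. Superposition: Cmin = C₀·(f + f² + … + f^4).
≈ 18.000 × (0.1250 + 0.0156 + 0.0020 + 0.0002) ≈ 18.000 × 0.1428 ≈ 2.570 mg/L.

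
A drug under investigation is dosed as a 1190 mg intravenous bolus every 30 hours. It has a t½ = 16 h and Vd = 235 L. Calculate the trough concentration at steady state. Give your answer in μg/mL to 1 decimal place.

k = ln2/t½ = ln2/16 ≈ 0.043322 h⁻¹; fraction remaining f = e^(−kτ) = e^(−0.043322×30) ≈ 0.2726.
Accumulation ratio R = 1/(1 − f) ≈ 1/0.7274 ≈ 1.3748.
Each bolus raises the concentration by D/Vd = 1190/235 ≈ 5.064 μg/mL.
Steady-state peak Cmax,ss = C₀·R ≈ 5.064 × 1.3748 ≈ 6.962 μg/mL.
One interval later, Cmin,ss = Cmax,ss·e^(−kτ) ≈ 6.962 × 0.2726 ≈ 1.898 μg/mL.

1.9 μg/mL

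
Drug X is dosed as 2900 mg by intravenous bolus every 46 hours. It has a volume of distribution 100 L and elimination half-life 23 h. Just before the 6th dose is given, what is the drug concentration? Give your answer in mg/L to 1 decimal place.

f = (1/2)^(τ/t½) = (1/2)^(46/23) ≈ 0.2500.
C₀ = D/Vd = 2900/100 ≈ 29.000 mg/L.
Before the 6th dose, 5 doses have been given. Superposition: Cmin = C₀·(f + f² + … + f^5).
≈ 29.000 × (0.2500 + 0.0625 + 0.0156 + 0.0039 + 0.0010) ≈ 29.000 × 0.3330 ≈ 9.657 mg/L.

9.7 mg/L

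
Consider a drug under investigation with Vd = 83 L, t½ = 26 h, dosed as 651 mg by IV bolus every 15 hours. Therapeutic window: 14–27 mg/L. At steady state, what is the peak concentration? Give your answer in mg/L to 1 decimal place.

23.8 mg/L

k = ln2/t½ = ln2/26 ≈ 0.026660 h⁻¹; fraction remaining f = e^(−kτ) = e^(−0.026660×15) ≈ 0.6704.
At steady state, accumulation factor R = 1/(1 − e^(−kτ)) ≈ 3.0340.
Single-dose peak C₀ = D/Vd = 651/83 ≈ 7.843 mg/L.
Cmax,ss = C₀/(1 − f) ≈ 7.843/0.3296 ≈ 23.796 mg/L.
Peak 23.8 mg/L vs MTC 27 mg/L: below toxic threshold.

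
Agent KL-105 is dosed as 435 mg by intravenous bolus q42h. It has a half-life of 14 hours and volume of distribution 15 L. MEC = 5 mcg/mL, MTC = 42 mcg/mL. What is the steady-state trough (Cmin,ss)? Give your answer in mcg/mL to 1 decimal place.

4.1 mcg/mL

τ = 42 h = 3 half-lives, so f = (1/2)^3 = 0.125.
At steady state, R = 1/(1 − 0.125) = 8/7.
Single-dose peak C₀ = D/Vd = 435/15 = 29 mcg/mL.
Steady-state peak Cmax,ss = C₀·R = 29 × 8/7 ≈ 33.143 mcg/mL.
Steady-state trough Cmin,ss = Cmax,ss·f ≈ 33.143 × 0.125 ≈ 4.143 mcg/mL.
Trough 4.1 mcg/mL vs MEC 5 mcg/mL: subtherapeutic.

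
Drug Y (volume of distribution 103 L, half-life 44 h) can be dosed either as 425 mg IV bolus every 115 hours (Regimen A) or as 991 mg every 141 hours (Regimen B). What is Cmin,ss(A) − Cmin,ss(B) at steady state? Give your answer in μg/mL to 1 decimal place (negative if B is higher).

Regimen A: f = (1/2)^(115/44) ≈ 0.1634; Cmin,ss = (425/103)·f/(1−f) ≈ 0.806 μg/mL.
Regimen B: f = (1/2)^(141/44) ≈ 0.1085; Cmin,ss = (991/103)·f/(1−f) ≈ 1.171 μg/mL.
Difference ≈ 0.806 − 1.171 ≈ -0.365 μg/mL.

-0.4 μg/mL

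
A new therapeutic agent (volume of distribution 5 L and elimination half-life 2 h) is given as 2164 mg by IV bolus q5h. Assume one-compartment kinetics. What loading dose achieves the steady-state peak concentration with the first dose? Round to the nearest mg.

2629 mg

f = (1/2)^(5/2) ≈ 0.176777; accumulation ratio R = 1/(1−f) ≈ 1.21474.
Loading dose to hit Cmax,ss on first dose: D_load = D_maint·R ≈ 2164 × 1.21474 ≈ 2628.70 mg.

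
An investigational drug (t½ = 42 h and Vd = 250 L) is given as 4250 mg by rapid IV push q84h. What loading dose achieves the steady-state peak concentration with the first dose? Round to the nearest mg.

f = (1/2)^(84/42) ≈ 0.250000; accumulation ratio R = 1/(1−f) ≈ 1.33333.
Loading dose to hit Cmax,ss on first dose: D_load = D_maint·R ≈ 4250 × 1.33333 ≈ 5666.65 mg.

5667 mg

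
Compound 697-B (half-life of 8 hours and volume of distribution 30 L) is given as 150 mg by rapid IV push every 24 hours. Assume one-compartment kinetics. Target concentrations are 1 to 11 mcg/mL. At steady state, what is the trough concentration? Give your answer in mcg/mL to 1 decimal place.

0.7 mcg/mL

τ = 24 h = 3 half-lives, so f = (1/2)^3 = 0.125.
At steady state, R = 1/(1 − 0.125) = 8/7.
Single-dose peak C₀ = D/Vd = 150/30 = 5 mcg/mL.
Steady-state peak Cmax,ss = C₀·R = 5 × 8/7 ≈ 5.714 mcg/mL.
Steady-state trough Cmin,ss = Cmax,ss·f ≈ 5.714 × 0.125 ≈ 0.714 mcg/mL.
Trough 0.7 mcg/mL vs MEC 1 mcg/mL: subtherapeutic.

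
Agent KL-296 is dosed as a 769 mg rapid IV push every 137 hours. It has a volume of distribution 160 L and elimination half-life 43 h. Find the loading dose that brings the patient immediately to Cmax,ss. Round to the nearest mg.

864 mg

f = (1/2)^(137/43) ≈ 0.109876; accumulation ratio R = 1/(1−f) ≈ 1.12344.
Loading dose to hit Cmax,ss on first dose: D_load = D_maint·R ≈ 769 × 1.12344 ≈ 863.93 mg.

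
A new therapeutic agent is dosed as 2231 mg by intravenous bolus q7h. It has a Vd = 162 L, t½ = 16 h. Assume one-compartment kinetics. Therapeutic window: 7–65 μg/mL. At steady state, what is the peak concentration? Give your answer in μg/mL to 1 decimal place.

k = ln2/t½ = ln2/16 ≈ 0.043322 h⁻¹; fraction remaining f = e^(−kτ) = e^(−0.043322×7) ≈ 0.7384.
At steady state, accumulation factor R = 1/(1 − e^(−kτ)) ≈ 3.8226.
Each bolus raises the concentration by D/Vd = 2231/162 ≈ 13.772 μg/mL.
Steady-state peak Cmax,ss = C₀·R ≈ 13.772 × 3.8226 ≈ 52.645 μg/mL.
Peak 52.6 μg/mL vs MTC 65 μg/mL: below toxic threshold.

52.6 μg/mL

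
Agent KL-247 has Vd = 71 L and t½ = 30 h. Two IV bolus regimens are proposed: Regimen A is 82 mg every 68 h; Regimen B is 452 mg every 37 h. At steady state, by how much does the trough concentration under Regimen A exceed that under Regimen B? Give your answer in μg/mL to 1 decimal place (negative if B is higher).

Regimen A: f = (1/2)^(68/30) ≈ 0.2078; Cmin,ss = (82/71)·f/(1−f) ≈ 0.303 μg/mL.
Regimen B: f = (1/2)^(37/30) ≈ 0.4253; Cmin,ss = (452/71)·f/(1−f) ≈ 4.711 μg/mL.
Difference ≈ 0.303 − 4.711 ≈ -4.408 μg/mL.

-4.4 μg/mL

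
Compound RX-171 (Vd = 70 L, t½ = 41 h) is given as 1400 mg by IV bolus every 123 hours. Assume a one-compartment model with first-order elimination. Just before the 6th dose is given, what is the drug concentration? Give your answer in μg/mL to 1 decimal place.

f = (1/2)^(τ/t½) = (1/2)^(123/41) ≈ 0.1250.
C₀ = D/Vd = 1400/70 ≈ 20.000 μg/mL.
Before the 6th dose, 5 doses have been given. Superposition: Cmin = C₀·(f + f² + … + f^5).
≈ 20.000 × (0.1250 + 0.0156 + 0.0020 + 0.0002 + 0.0000) ≈ 20.000 × 0.1428 ≈ 2.856 μg/mL.

2.9 μg/mL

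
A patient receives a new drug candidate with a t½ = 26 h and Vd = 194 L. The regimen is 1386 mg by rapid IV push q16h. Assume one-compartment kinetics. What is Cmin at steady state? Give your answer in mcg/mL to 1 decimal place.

k = ln2/t½ = ln2/26 ≈ 0.026660 h⁻¹; fraction remaining f = e^(−kτ) = e^(−0.026660×16) ≈ 0.6528.
Accumulation ratio R = 1/(1 − f) ≈ 1/0.3472 ≈ 2.8802.
Each bolus raises the concentration by D/Vd = 1386/194 ≈ 7.144 mcg/mL.
Cmax,ss = C₀/(1 − f) ≈ 7.144/0.3472 ≈ 20.576 mcg/mL.
One interval later, Cmin,ss = Cmax,ss·e^(−kτ) ≈ 20.576 × 0.6528 ≈ 13.432 mcg/mL.

13.4 mcg/mL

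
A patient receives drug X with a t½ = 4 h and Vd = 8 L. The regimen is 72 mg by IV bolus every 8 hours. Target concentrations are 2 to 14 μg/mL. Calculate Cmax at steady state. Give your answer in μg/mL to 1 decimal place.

12.0 μg/mL

The dosing interval is 2 half-lives, so f = 2^(−2) = 0.25.
Accumulation ratio R = 1/(1 − f) = 1/0.75 = 4/3.
Single-dose peak C₀ = D/Vd = 72/8 = 9 μg/mL.
Steady-state peak Cmax,ss = C₀·R = 9 × 4/3 ≈ 12.000 μg/mL.
Peak 12.0 μg/mL vs MTC 14 μg/mL: below toxic threshold.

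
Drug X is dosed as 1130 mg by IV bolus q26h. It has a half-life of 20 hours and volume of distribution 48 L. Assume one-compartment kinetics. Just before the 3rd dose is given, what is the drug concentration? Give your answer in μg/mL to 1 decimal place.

13.4 μg/mL

f = (1/2)^(τ/t½) = (1/2)^(26/20) ≈ 0.4061.
C₀ = D/Vd = 1130/48 ≈ 23.542 μg/mL.
Before the 3rd dose, 2 doses have been given. Superposition: Cmin = C₀·(f + f²).
≈ 23.542 × (0.4061 + 0.1649) ≈ 23.542 × 0.5710 ≈ 13.442 μg/mL.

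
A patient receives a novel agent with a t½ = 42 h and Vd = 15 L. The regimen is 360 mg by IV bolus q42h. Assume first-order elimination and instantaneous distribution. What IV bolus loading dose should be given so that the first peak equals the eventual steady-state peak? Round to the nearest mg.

720 mg

f = (1/2)^(42/42) ≈ 0.500000; accumulation ratio R = 1/(1−f) ≈ 2.00000.
Loading dose to hit Cmax,ss on first dose: D_load = D_maint·R ≈ 360 × 2.00000 ≈ 720.00 mg.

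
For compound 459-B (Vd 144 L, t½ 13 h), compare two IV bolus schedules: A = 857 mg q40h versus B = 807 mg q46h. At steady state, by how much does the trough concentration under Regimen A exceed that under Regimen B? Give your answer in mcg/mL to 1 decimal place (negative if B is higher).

0.3 mcg/mL

Regimen A: f = (1/2)^(40/13) ≈ 0.1185; Cmin,ss = (857/144)·f/(1−f) ≈ 0.800 mcg/mL.
Regimen B: f = (1/2)^(46/13) ≈ 0.0861; Cmin,ss = (807/144)·f/(1−f) ≈ 0.528 mcg/mL.
Difference ≈ 0.800 − 0.528 ≈ 0.272 mcg/mL.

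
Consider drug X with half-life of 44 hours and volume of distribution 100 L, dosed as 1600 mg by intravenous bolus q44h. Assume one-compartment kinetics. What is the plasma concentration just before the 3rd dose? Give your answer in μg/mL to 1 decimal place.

f = (1/2)^(τ/t½) = (1/2)^(44/44) ≈ 0.5000.
C₀ = D/Vd = 1600/100 ≈ 16.000 μg/mL.
Before the 3rd dose, 2 doses have been given. Superposition: Cmin = C₀·(f + f²).
≈ 16.000 × (0.5000 + 0.2500) ≈ 16.000 × 0.7500 ≈ 12.000 μg/mL.

12.0 μg/mL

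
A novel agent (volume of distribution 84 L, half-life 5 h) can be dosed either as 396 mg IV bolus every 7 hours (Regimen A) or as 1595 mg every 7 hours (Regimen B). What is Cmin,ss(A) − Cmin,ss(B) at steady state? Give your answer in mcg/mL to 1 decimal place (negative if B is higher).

Regimen A: f = (1/2)^(7/5) ≈ 0.3789; Cmin,ss = (396/84)·f/(1−f) ≈ 2.876 mcg/mL.
Regimen B: f = (1/2)^(7/5) ≈ 0.3789; Cmin,ss = (1595/84)·f/(1−f) ≈ 11.584 mcg/mL.
Difference ≈ 2.876 − 11.584 ≈ -8.708 mcg/mL.

-8.7 mcg/mL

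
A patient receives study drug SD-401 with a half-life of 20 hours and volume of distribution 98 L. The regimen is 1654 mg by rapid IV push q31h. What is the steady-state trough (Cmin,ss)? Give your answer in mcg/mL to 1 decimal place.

8.8 mcg/mL

Over one 31-h interval, 31/20 ≈ 1.55 half-lives elapse, leaving f ≈ 0.3415 of each dose.
At steady state, accumulation factor R = 1/(1 − e^(−kτ)) ≈ 1.5186.
Single-dose peak C₀ = D/Vd = 1654/98 ≈ 16.878 mcg/mL.
Steady-state peak Cmax,ss = C₀·R ≈ 16.878 × 1.5186 ≈ 25.631 mcg/mL.
Steady-state trough Cmin,ss = Cmax,ss·f ≈ 25.631 × 0.3415 ≈ 8.753 mcg/mL.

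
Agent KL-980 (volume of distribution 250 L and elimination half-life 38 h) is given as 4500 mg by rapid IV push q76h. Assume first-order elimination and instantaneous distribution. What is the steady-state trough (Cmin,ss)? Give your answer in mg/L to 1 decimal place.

The dosing interval is 2 half-lives, so f = 2^(−2) = 0.25.
At steady state, R = 1/(1 − 0.25) = 4/3.
Single-dose peak C₀ = D/Vd = 4500/250 = 18 mg/L.
Steady-state peak Cmax,ss = C₀·R = 18 × 4/3 ≈ 24.000 mg/L.
Steady-state trough Cmin,ss = Cmax,ss·f ≈ 24.000 × 0.25 ≈ 6.000 mg/L.

6.0 mg/L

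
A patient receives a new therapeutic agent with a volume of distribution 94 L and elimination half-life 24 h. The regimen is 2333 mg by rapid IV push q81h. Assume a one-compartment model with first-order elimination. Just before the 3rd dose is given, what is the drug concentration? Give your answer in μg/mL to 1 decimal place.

2.6 μg/mL

f = (1/2)^(τ/t½) = (1/2)^(81/24) ≈ 0.0964.
C₀ = D/Vd = 2333/94 ≈ 24.819 μg/mL.
Before the 3rd dose, 2 doses have been given. Superposition: Cmin = C₀·(f + f²).
≈ 24.819 × (0.0964 + 0.0093) ≈ 24.819 × 0.1057 ≈ 2.623 μg/mL.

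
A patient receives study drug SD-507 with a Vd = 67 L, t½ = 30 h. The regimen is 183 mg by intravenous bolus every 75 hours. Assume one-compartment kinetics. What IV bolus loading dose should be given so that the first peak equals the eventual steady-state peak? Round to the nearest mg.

f = (1/2)^(75/30) ≈ 0.176777; accumulation ratio R = 1/(1−f) ≈ 1.21474.
Loading dose to hit Cmax,ss on first dose: D_load = D_maint·R ≈ 183 × 1.21474 ≈ 222.30 mg.

222 mg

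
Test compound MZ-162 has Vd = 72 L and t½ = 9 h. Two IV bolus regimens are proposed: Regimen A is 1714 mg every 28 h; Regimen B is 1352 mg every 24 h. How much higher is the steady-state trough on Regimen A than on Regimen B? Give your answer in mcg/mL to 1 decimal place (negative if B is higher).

Regimen A: f = (1/2)^(28/9) ≈ 0.1157; Cmin,ss = (1714/72)·f/(1−f) ≈ 3.115 mcg/mL.
Regimen B: f = (1/2)^(24/9) ≈ 0.1575; Cmin,ss = (1352/72)·f/(1−f) ≈ 3.510 mcg/mL.
Difference ≈ 3.115 − 3.510 ≈ -0.395 mcg/mL.

-0.4 mcg/mL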